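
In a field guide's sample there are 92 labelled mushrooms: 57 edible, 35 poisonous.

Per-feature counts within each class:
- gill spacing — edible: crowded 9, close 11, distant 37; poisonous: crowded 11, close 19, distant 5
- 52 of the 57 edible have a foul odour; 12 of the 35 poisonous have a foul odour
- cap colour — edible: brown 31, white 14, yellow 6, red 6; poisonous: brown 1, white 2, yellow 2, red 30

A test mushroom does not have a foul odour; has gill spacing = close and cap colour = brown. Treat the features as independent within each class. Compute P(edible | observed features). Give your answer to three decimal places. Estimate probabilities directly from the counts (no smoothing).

edible: (57/92) × (11/57) × (5/57) × (31/57) ≈ 0.0057041
poisonous: (35/92) × (19/35) × (23/35) × (1/35) ≈ 0.00387755
P(edible | x) = 0.0057041 / 0.00958165 ≈ 0.595

0.595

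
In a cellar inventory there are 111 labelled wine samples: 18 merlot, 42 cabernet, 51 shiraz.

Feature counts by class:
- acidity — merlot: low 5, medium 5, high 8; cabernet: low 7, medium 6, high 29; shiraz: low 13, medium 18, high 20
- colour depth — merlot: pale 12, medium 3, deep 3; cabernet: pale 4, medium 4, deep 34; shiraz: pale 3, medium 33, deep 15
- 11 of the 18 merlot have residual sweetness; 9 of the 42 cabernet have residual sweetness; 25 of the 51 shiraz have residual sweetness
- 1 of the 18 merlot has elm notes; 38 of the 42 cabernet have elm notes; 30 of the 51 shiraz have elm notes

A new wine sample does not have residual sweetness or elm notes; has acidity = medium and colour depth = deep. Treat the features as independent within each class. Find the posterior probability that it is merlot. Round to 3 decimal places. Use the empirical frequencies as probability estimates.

0.172

merlot: (18/111) × (5/18) × (3/18) × (7/18) × (17/18) ≈ 0.00275739
cabernet: (42/111) × (6/42) × (34/42) × (33/42) × (4/42) ≈ 0.00327441
shiraz: (51/111) × (18/51) × (15/51) × (26/51) × (21/51) ≈ 0.010012
P(merlot | x) = 0.00275739 / 0.0160438 ≈ 0.172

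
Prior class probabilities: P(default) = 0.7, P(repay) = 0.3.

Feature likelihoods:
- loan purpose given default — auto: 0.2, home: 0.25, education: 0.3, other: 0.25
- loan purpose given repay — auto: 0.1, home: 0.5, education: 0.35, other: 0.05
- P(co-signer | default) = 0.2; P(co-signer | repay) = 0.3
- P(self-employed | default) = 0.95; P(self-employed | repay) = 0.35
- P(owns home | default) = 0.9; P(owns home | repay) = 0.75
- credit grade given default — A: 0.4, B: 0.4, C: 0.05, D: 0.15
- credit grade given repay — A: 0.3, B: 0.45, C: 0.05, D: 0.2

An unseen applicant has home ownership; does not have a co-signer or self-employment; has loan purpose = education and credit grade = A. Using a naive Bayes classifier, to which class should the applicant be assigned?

repay

default: 0.7 × 0.3 × (1−0.2) × (1−0.95) × 0.9 × 0.4 = 0.003024
repay: 0.3 × 0.35 × (1−0.3) × (1−0.35) × 0.75 × 0.3 = 0.010749375
Highest score → repay.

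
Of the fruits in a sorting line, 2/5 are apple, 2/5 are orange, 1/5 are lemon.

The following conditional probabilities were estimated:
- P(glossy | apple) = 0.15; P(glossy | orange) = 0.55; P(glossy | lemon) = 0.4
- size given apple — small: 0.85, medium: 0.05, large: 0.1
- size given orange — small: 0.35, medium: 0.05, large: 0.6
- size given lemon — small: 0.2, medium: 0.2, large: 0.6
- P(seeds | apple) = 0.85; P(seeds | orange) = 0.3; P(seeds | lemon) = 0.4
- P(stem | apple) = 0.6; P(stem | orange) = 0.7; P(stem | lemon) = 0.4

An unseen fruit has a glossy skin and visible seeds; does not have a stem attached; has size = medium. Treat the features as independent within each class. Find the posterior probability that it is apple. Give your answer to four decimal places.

apple: 0.4 × 0.15 × 0.05 × 0.85 × (1−0.6) = 0.00102
orange: 0.4 × 0.55 × 0.05 × 0.3 × (1−0.7) = 0.00099
lemon: 0.2 × 0.4 × 0.2 × 0.4 × (1−0.4) = 0.00384
P(apple | x) = 0.00102 / 0.00585 ≈ 0.1744

0.1744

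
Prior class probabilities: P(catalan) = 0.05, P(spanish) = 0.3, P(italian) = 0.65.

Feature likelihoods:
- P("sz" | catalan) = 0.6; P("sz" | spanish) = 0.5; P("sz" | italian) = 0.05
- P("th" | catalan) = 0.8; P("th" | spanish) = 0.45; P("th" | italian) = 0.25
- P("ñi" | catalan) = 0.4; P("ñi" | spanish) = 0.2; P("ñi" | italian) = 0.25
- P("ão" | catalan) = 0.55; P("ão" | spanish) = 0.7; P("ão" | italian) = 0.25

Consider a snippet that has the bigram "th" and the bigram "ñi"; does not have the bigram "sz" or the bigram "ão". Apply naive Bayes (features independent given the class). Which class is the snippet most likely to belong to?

catalan: 0.05 × (1−0.6) × 0.8 × 0.4 × (1−0.55) = 0.00288
spanish: 0.3 × (1−0.5) × 0.45 × 0.2 × (1−0.7) = 0.00405
italian: 0.65 × (1−0.05) × 0.25 × 0.25 × (1−0.25) = 0.0289453125
Highest score → italian.

italian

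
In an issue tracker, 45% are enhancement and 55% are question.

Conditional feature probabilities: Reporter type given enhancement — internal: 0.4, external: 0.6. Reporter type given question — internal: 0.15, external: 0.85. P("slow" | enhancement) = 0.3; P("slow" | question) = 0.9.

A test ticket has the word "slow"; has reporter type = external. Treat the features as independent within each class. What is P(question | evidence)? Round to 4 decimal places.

0.8386

enhancement: 0.45 × 0.6 × 0.3 = 0.081
question: 0.55 × 0.85 × 0.9 = 0.42075
P(question | x) = 0.42075 / 0.50175 ≈ 0.8386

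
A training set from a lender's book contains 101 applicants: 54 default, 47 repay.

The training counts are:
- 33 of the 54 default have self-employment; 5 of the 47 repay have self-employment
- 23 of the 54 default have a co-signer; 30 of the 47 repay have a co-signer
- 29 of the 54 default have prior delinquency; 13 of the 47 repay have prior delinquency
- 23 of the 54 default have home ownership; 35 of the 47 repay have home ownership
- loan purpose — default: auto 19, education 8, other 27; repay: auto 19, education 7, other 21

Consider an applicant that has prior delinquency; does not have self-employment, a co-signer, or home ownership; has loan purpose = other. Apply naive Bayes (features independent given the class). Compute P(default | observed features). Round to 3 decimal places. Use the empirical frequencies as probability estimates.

0.795

default: (54/101) × (21/54) × (31/54) × (29/54) × (31/54) × (27/54) ≈ 0.0183996
repay: (47/101) × (42/47) × (17/47) × (13/47) × (12/47) × (21/47) ≈ 0.00474602
P(default | x) = 0.0183996 / 0.02314562 ≈ 0.795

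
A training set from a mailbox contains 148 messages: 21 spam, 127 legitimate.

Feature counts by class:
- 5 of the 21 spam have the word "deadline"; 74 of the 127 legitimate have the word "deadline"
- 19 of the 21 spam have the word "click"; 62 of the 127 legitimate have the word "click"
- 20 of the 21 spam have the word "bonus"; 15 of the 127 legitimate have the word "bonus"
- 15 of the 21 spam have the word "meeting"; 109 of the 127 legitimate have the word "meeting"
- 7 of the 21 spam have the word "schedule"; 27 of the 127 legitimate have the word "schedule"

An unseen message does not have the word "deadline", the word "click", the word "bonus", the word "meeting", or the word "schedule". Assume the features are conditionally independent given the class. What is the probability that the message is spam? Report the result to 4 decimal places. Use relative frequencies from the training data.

spam: (21/148) × (16/21) × (2/21) × (1/21) × (6/21) × (14/21) ≈ 0.0000933878
legitimate: (127/148) × (53/127) × (65/127) × (112/127) × (18/127) × (100/127) ≈ 0.0180386
P(spam | x) = 0.0000933878 / 0.0181319878 ≈ 0.0052

0.0052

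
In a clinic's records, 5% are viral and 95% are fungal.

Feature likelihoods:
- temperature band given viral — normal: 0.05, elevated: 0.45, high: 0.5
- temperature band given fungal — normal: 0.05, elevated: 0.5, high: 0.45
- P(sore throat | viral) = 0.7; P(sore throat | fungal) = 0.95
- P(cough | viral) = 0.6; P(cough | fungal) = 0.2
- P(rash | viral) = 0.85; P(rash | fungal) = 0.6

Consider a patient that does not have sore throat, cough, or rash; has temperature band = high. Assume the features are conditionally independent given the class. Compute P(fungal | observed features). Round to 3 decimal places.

0.938

viral: 0.05 × 0.5 × (1−0.7) × (1−0.6) × (1−0.85) = 0.00045
fungal: 0.95 × 0.45 × (1−0.95) × (1−0.2) × (1−0.6) = 0.00684
P(fungal | x) = 0.00684 / 0.00729 ≈ 0.938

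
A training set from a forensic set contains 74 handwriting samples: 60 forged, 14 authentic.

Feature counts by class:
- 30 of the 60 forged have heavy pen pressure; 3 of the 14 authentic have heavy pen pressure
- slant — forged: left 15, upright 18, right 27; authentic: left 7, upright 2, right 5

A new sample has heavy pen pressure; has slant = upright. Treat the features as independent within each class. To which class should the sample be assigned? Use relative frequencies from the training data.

forged

forged: (60/74) × (30/60) × (18/60) ≈ 0.121622
authentic: (14/74) × (3/14) × (2/14) ≈ 0.00579151
Highest score → forged.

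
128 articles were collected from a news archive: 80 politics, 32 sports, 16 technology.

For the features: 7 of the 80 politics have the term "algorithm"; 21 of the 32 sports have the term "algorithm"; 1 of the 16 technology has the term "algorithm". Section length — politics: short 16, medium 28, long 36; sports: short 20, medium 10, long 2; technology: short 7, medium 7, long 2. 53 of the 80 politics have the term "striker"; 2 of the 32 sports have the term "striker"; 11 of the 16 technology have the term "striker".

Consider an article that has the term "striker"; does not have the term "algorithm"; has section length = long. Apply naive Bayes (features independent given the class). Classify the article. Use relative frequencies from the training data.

politics

politics: (80/128) × (73/80) × (36/80) × (53/80) = 0.1700244140625
sports: (32/128) × (11/32) × (2/32) × (2/32) = 0.000335693359375
technology: (16/128) × (15/16) × (2/16) × (11/16) = 0.01007080078125
Highest score → politics.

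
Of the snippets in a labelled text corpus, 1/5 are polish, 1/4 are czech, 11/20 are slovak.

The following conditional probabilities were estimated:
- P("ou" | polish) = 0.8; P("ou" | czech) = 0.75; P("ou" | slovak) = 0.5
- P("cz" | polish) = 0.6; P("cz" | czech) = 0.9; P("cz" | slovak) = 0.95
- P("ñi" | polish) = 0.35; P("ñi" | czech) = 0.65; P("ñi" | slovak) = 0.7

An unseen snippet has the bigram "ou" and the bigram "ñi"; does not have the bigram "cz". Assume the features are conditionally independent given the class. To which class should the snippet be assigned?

polish

polish: 0.2 × 0.8 × (1−0.6) × 0.35 = 0.0224
czech: 0.25 × 0.75 × (1−0.9) × 0.65 = 0.0121875
slovak: 0.55 × 0.5 × (1−0.95) × 0.7 = 0.009625
Highest score → polish.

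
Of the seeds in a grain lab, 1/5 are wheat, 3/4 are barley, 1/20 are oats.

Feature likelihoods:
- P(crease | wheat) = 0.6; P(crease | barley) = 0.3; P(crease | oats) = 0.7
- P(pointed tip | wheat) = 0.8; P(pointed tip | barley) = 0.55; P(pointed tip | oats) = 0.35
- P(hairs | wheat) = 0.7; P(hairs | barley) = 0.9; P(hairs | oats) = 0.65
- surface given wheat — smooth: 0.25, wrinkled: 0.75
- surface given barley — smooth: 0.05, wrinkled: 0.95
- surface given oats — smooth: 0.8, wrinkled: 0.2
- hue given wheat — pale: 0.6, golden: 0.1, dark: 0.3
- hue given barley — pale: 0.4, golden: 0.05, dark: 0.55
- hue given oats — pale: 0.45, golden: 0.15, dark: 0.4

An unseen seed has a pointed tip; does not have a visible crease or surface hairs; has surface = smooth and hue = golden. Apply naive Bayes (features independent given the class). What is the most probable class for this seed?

wheat

wheat: 0.2 × (1−0.6) × 0.8 × (1−0.7) × 0.25 × 0.1 = 0.00048
barley: 0.75 × (1−0.3) × 0.55 × (1−0.9) × 0.05 × 0.05 = 0.0000721875
oats: 0.05 × (1−0.7) × 0.35 × (1−0.65) × 0.8 × 0.15 = 0.0002205
Highest score → wheat.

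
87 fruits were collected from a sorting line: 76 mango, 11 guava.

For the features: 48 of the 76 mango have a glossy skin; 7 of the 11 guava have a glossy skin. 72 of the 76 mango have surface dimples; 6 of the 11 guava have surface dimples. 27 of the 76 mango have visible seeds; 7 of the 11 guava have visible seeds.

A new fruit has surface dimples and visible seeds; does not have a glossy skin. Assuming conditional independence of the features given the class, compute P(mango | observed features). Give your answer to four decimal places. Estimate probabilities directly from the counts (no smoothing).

0.8716

mango: (76/87) × (28/76) × (72/76) × (27/76) ≈ 0.10832
guava: (11/87) × (4/11) × (6/11) × (7/11) ≈ 0.015959
P(mango | x) = 0.10832 / 0.124279 ≈ 0.8716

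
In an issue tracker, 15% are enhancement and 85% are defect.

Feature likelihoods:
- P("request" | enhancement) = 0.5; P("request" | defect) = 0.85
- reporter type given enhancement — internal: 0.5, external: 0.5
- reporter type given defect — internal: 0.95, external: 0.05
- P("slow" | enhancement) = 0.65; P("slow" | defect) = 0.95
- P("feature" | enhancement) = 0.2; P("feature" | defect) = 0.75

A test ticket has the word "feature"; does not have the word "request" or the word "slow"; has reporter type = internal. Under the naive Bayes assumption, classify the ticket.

enhancement: 0.15 × (1−0.5) × 0.5 × (1−0.65) × 0.2 = 0.002625
defect: 0.85 × (1−0.85) × 0.95 × (1−0.95) × 0.75 = 0.0045421875
Highest score → defect.

defect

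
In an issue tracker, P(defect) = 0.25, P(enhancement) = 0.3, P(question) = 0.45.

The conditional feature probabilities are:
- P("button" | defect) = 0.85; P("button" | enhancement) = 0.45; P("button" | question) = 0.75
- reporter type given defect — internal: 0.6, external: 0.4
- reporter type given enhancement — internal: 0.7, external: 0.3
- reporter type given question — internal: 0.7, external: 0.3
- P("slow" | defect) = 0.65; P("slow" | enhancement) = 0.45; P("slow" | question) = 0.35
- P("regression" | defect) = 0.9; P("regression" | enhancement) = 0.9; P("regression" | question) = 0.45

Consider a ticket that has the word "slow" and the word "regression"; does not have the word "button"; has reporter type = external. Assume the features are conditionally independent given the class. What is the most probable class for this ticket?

defect: 0.25 × (1−0.85) × 0.4 × 0.65 × 0.9 = 0.008775
enhancement: 0.3 × (1−0.45) × 0.3 × 0.45 × 0.9 = 0.0200475
question: 0.45 × (1−0.75) × 0.3 × 0.35 × 0.45 = 0.005315625
Highest score → enhancement.

enhancement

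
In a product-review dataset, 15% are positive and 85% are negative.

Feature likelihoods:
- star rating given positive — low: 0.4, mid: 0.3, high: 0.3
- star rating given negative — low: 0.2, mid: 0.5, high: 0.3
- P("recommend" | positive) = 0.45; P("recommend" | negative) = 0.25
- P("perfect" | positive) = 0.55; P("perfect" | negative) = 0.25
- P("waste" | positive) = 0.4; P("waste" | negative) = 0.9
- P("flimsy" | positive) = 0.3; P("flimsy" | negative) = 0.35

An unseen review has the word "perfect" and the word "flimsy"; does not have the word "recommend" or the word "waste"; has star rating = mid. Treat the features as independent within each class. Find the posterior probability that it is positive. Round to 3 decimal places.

positive: 0.15 × 0.3 × (1−0.45) × 0.55 × (1−0.4) × 0.3 = 0.00245025
negative: 0.85 × 0.5 × (1−0.25) × 0.25 × (1−0.9) × 0.35 = 0.0027890625
P(positive | x) = 0.00245025 / 0.0052393125 ≈ 0.468

0.468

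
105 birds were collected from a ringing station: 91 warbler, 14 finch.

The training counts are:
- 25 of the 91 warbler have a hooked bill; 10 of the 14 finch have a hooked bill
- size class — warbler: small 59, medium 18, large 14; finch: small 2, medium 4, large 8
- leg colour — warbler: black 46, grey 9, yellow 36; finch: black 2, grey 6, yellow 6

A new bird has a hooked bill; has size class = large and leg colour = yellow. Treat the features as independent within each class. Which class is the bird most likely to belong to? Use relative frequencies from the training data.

warbler: (91/105) × (25/91) × (14/91) × (36/91) ≈ 0.014491
finch: (14/105) × (10/14) × (8/14) × (6/14) ≈ 0.0233236
Highest score → finch.

finch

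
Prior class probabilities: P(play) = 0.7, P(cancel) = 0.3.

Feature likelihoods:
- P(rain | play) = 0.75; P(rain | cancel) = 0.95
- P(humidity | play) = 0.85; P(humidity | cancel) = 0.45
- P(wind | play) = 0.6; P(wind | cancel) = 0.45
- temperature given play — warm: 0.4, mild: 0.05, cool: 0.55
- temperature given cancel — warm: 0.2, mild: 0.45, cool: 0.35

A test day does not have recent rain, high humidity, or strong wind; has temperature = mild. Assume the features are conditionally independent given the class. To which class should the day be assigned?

cancel

play: 0.7 × (1−0.75) × (1−0.85) × (1−0.6) × 0.05 = 0.000525
cancel: 0.3 × (1−0.95) × (1−0.45) × (1−0.45) × 0.45 = 0.002041875
Highest score → cancel.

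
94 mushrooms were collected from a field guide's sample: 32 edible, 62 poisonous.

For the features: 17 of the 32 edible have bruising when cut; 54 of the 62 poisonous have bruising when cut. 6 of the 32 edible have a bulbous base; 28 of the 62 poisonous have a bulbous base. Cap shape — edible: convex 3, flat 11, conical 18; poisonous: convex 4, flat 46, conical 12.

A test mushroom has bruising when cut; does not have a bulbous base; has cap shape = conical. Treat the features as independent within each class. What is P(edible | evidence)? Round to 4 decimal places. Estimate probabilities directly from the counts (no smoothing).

edible: (32/94) × (17/32) × (26/32) × (18/32) ≈ 0.0826546
poisonous: (62/94) × (54/62) × (34/62) × (12/62) ≈ 0.0609737
P(edible | x) = 0.0826546 / 0.1436283 ≈ 0.5755

0.5755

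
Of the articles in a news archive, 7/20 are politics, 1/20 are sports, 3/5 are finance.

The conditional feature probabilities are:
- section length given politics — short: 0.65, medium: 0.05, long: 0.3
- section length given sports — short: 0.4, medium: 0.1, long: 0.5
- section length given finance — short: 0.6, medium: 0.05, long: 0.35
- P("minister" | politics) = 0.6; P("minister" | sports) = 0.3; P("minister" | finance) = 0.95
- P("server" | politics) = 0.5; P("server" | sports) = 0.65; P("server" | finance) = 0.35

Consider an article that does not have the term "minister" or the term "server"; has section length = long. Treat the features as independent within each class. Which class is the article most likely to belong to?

politics

politics: 0.35 × 0.3 × (1−0.6) × (1−0.5) = 0.021
sports: 0.05 × 0.5 × (1−0.3) × (1−0.65) = 0.006125
finance: 0.6 × 0.35 × (1−0.95) × (1−0.35) = 0.006825
Highest score → politics.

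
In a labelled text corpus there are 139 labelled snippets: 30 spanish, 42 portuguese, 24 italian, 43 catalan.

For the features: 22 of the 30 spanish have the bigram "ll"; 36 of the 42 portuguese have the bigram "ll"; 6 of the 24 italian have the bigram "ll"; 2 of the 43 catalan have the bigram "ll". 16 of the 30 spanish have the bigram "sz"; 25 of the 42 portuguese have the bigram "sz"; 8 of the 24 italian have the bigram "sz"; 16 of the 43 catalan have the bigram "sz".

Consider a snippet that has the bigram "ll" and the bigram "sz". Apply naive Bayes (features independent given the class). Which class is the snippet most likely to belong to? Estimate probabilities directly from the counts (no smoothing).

portuguese

spanish: (30/139) × (22/30) × (16/30) ≈ 0.0844125
portuguese: (42/139) × (36/42) × (25/42) ≈ 0.154162
italian: (24/139) × (6/24) × (8/24) ≈ 0.0143885
catalan: (43/139) × (2/43) × (16/43) ≈ 0.00535386
Highest score → portuguese.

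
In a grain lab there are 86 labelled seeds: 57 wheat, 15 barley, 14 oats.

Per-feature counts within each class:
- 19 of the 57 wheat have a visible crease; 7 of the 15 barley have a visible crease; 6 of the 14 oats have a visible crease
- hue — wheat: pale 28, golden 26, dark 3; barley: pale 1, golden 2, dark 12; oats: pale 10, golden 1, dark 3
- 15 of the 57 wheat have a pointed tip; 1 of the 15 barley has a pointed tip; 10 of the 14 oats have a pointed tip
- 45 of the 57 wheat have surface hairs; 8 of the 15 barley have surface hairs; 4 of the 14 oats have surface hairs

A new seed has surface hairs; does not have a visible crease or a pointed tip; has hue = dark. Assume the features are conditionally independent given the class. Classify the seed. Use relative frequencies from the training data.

barley

wheat: (57/86) × (38/57) × (3/57) × (42/57) × (45/57) ≈ 0.0135283
barley: (15/86) × (8/15) × (12/15) × (14/15) × (8/15) ≈ 0.0370439
oats: (14/86) × (8/14) × (3/14) × (4/14) × (4/14) ≈ 0.00162723
Highest score → barley.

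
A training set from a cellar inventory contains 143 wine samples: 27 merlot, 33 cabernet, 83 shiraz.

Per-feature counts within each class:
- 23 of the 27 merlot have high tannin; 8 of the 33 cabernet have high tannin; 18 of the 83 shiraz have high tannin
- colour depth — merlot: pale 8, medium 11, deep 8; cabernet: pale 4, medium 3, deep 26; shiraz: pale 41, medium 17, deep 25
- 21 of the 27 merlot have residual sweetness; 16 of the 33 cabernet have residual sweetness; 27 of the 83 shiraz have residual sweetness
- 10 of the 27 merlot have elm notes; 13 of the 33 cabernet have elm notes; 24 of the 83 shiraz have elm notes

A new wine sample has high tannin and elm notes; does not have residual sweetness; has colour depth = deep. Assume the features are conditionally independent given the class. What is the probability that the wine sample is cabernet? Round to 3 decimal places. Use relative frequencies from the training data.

merlot: (27/143) × (23/27) × (8/27) × (6/27) × (10/27) ≈ 0.00392231
cabernet: (33/143) × (8/33) × (26/33) × (17/33) × (13/33) ≈ 0.00894495
shiraz: (83/143) × (18/83) × (25/83) × (56/83) × (24/83) ≈ 0.00739676
P(cabernet | x) = 0.00894495 / 0.02026402 ≈ 0.441

0.441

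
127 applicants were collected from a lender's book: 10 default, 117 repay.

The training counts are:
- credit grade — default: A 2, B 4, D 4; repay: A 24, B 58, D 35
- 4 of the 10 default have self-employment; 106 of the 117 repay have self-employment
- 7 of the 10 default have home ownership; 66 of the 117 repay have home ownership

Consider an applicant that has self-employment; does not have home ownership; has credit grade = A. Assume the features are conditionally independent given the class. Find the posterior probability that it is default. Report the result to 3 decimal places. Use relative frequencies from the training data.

default: (10/127) × (2/10) × (4/10) × (3/10) ≈ 0.00188976
repay: (117/127) × (24/117) × (106/117) × (51/117) ≈ 0.0746297
P(default | x) = 0.00188976 / 0.07651946 ≈ 0.025

0.025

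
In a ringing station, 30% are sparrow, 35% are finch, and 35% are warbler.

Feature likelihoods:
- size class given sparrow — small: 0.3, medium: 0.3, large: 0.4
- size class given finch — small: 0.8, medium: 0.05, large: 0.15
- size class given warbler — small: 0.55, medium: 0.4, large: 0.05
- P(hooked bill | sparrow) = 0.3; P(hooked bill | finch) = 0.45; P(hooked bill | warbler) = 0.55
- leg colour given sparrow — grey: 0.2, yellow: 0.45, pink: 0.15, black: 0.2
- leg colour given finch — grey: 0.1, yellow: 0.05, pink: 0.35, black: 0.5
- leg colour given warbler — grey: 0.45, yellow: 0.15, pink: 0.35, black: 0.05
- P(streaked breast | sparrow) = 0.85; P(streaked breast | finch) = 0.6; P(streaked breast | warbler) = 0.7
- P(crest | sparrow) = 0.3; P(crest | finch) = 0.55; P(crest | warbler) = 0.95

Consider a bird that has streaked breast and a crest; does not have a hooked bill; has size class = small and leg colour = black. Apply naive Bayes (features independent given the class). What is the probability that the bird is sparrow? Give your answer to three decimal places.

sparrow: 0.3 × 0.3 × (1−0.3) × 0.2 × 0.85 × 0.3 = 0.003213
finch: 0.35 × 0.8 × (1−0.45) × 0.5 × 0.6 × 0.55 = 0.02541
warbler: 0.35 × 0.55 × (1−0.55) × 0.05 × 0.7 × 0.95 = 0.00288028125
P(sparrow | x) = 0.003213 / 0.03150328125 ≈ 0.102

0.102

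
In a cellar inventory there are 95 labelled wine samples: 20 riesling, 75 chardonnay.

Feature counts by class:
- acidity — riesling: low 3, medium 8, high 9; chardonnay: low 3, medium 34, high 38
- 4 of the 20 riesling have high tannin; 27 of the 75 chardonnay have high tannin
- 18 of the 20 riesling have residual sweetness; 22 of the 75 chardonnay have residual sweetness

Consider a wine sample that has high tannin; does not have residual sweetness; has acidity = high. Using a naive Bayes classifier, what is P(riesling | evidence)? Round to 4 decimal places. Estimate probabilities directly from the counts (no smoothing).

0.0183

riesling: (20/95) × (9/20) × (4/20) × (2/20) ≈ 0.00189474
chardonnay: (75/95) × (38/75) × (27/75) × (53/75) = 0.10176
P(riesling | x) = 0.00189474 / 0.10365474 ≈ 0.0183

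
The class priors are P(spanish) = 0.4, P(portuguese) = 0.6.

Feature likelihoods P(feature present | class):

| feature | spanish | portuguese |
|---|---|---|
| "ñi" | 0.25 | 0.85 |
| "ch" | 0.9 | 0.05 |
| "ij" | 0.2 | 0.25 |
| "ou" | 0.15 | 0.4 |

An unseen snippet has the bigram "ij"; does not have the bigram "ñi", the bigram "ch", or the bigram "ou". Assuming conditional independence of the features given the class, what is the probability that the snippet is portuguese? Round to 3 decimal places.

spanish: 0.4 × (1−0.25) × (1−0.9) × 0.2 × (1−0.15) = 0.0051
portuguese: 0.6 × (1−0.85) × (1−0.05) × 0.25 × (1−0.4) = 0.012825
P(portuguese | x) = 0.012825 / 0.017925 ≈ 0.715

0.715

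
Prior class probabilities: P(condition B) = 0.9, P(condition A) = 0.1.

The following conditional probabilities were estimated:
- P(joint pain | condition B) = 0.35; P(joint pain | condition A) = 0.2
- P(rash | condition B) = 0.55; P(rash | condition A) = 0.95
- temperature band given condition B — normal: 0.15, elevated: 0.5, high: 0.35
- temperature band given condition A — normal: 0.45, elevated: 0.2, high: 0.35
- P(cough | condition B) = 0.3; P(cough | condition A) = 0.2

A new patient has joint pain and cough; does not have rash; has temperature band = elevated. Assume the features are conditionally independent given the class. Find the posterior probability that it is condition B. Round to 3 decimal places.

condition B: 0.9 × 0.35 × (1−0.55) × 0.5 × 0.3 = 0.0212625
condition A: 0.1 × 0.2 × (1−0.95) × 0.2 × 0.2 = 0.00004
P(condition B | x) = 0.0212625 / 0.0213025 ≈ 0.998

0.998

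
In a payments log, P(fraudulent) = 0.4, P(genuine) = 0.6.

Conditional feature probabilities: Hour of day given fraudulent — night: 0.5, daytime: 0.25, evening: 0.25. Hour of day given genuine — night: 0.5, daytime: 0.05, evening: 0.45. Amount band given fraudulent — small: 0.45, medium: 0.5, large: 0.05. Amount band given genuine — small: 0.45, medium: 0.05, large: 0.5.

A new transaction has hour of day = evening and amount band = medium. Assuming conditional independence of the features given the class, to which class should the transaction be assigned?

fraudulent

fraudulent: 0.4 × 0.25 × 0.5 = 0.05
genuine: 0.6 × 0.45 × 0.05 = 0.0135
Highest score → fraudulent.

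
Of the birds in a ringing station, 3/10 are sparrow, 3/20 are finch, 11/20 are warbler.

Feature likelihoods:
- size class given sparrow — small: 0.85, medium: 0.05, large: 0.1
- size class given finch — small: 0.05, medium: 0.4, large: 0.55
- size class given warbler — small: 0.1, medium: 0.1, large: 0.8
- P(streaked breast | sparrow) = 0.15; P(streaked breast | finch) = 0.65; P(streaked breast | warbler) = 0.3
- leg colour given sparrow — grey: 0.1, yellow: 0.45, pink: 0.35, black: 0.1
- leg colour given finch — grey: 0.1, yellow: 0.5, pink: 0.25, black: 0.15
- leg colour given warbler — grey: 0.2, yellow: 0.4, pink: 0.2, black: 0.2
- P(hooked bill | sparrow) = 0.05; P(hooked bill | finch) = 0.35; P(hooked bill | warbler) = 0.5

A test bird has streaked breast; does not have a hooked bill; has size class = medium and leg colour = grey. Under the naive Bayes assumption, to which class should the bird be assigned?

finch

sparrow: 0.3 × 0.05 × 0.15 × 0.1 × (1−0.05) = 0.00021375
finch: 0.15 × 0.4 × 0.65 × 0.1 × (1−0.35) = 0.002535
warbler: 0.55 × 0.1 × 0.3 × 0.2 × (1−0.5) = 0.00165
Highest score → finch.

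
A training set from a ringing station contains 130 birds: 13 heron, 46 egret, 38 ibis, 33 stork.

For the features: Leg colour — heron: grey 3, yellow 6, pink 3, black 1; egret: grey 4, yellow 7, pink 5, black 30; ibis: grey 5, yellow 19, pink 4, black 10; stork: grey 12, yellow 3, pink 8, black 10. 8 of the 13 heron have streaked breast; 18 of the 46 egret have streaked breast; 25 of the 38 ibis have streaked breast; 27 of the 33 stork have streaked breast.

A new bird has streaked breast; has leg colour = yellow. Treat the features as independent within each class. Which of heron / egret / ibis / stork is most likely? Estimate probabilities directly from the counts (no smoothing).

ibis

heron: (13/130) × (6/13) × (8/13) ≈ 0.0284024
egret: (46/130) × (7/46) × (18/46) ≈ 0.0210702
ibis: (38/130) × (19/38) × (25/38) ≈ 0.0961538
stork: (33/130) × (3/33) × (27/33) ≈ 0.0188811
Highest score → ibis.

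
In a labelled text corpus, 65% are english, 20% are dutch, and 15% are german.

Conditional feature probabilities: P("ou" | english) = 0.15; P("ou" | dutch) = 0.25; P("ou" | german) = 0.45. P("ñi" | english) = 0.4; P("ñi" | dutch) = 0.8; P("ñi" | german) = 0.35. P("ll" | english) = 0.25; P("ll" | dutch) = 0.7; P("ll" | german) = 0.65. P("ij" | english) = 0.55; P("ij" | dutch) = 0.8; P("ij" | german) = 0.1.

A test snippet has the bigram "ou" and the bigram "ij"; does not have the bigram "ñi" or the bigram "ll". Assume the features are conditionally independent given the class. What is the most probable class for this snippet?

english: 0.65 × 0.15 × (1−0.4) × (1−0.25) × 0.55 = 0.02413125
dutch: 0.2 × 0.25 × (1−0.8) × (1−0.7) × 0.8 = 0.0024
german: 0.15 × 0.45 × (1−0.35) × (1−0.65) × 0.1 = 0.001535625
Highest score → english.

english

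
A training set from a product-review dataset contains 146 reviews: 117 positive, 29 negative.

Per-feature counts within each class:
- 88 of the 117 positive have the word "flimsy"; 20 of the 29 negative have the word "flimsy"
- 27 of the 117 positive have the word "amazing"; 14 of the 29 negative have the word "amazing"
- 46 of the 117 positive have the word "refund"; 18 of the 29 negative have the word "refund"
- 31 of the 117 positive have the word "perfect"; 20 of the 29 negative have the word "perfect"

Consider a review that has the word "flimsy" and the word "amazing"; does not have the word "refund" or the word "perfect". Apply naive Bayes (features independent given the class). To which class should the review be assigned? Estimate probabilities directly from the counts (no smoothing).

positive: (117/146) × (88/117) × (27/117) × (71/117) × (86/117) ≈ 0.062043
negative: (29/146) × (20/29) × (14/29) × (11/29) × (9/29) ≈ 0.00778478
Highest score → positive.

positive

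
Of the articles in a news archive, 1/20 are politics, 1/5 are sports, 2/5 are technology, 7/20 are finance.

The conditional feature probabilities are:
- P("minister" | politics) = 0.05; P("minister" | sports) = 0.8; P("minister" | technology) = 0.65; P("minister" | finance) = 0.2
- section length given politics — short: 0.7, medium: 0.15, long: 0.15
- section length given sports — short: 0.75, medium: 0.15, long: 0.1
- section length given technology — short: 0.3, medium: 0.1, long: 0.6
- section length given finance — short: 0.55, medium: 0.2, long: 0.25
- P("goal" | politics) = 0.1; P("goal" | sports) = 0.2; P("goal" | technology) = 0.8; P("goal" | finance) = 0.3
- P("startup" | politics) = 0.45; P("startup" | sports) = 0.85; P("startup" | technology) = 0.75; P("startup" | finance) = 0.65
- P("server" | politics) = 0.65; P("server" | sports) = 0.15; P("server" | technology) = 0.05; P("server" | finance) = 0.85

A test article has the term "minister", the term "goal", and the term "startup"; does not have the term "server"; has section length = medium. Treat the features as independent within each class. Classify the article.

technology

politics: 0.05 × 0.05 × 0.15 × 0.1 × 0.45 × (1−0.65) = 0.00000590625
sports: 0.2 × 0.8 × 0.15 × 0.2 × 0.85 × (1−0.15) = 0.003468
technology: 0.4 × 0.65 × 0.1 × 0.8 × 0.75 × (1−0.05) = 0.01482
finance: 0.35 × 0.2 × 0.2 × 0.3 × 0.65 × (1−0.85) = 0.0004095
Highest score → technology.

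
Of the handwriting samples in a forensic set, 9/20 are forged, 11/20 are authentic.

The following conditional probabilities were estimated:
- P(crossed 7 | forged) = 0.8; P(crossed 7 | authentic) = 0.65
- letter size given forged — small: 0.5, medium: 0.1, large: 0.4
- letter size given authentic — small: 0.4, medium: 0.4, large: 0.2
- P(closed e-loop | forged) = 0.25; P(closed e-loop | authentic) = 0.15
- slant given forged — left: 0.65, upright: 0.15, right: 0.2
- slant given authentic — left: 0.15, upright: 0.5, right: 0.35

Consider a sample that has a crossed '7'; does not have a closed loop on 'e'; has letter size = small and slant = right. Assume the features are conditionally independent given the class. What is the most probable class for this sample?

forged: 0.45 × 0.8 × 0.5 × (1−0.25) × 0.2 = 0.027
authentic: 0.55 × 0.65 × 0.4 × (1−0.15) × 0.35 = 0.0425425
Highest score → authentic.

authentic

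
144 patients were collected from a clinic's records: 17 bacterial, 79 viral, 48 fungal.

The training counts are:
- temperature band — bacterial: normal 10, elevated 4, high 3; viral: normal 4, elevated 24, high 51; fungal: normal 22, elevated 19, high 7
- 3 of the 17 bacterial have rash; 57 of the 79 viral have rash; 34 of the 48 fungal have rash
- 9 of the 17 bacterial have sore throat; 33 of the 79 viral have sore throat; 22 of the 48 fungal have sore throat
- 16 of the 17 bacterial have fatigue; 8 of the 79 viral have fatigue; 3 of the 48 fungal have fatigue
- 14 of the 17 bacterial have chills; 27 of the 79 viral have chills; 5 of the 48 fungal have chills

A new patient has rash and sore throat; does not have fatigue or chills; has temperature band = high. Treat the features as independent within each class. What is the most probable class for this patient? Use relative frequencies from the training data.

viral

bacterial: (17/144) × (3/17) × (3/17) × (9/17) × (1/17) × (3/17) ≈ 0.0000202045
viral: (79/144) × (51/79) × (57/79) × (33/79) × (71/79) × (52/79) ≈ 0.0631466
fungal: (48/144) × (7/48) × (34/48) × (22/48) × (45/48) × (43/48) ≈ 0.0132542
Highest score → viral.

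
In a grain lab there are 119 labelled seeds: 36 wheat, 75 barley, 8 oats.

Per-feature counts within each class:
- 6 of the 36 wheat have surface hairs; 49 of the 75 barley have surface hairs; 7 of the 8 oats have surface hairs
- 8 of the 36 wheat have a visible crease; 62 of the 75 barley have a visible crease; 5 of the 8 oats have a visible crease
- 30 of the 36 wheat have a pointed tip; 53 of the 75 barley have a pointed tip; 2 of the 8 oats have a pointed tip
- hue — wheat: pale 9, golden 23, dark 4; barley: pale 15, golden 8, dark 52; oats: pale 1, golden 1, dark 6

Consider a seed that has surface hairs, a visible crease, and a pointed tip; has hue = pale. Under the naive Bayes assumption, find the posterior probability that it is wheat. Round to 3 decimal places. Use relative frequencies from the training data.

0.045

wheat: (36/119) × (6/36) × (8/36) × (30/36) × (9/36) ≈ 0.00233427
barley: (75/119) × (49/75) × (62/75) × (53/75) × (15/75) ≈ 0.0481088
oats: (8/119) × (7/8) × (5/8) × (2/8) × (1/8) ≈ 0.0011489
P(wheat | x) = 0.00233427 / 0.05159197 ≈ 0.045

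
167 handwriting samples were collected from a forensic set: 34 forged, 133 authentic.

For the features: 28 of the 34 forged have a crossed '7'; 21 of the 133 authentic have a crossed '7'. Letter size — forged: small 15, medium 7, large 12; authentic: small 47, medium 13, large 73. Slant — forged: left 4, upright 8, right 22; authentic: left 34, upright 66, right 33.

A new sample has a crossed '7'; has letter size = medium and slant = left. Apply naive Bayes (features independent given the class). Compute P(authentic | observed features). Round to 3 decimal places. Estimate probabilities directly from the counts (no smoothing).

forged: (34/167) × (28/34) × (7/34) × (4/34) ≈ 0.00406108
authentic: (133/167) × (21/133) × (13/133) × (34/133) ≈ 0.00314211
P(authentic | x) = 0.00314211 / 0.00720319 ≈ 0.436

0.436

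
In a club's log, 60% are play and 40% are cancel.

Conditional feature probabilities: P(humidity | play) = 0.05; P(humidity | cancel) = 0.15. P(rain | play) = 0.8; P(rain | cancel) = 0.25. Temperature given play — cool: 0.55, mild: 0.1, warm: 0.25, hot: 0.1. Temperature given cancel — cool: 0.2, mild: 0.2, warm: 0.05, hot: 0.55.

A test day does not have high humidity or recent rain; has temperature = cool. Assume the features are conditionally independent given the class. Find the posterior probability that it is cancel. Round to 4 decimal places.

0.4485

play: 0.6 × (1−0.05) × (1−0.8) × 0.55 = 0.0627
cancel: 0.4 × (1−0.15) × (1−0.25) × 0.2 = 0.051
P(cancel | x) = 0.051 / 0.1137 ≈ 0.4485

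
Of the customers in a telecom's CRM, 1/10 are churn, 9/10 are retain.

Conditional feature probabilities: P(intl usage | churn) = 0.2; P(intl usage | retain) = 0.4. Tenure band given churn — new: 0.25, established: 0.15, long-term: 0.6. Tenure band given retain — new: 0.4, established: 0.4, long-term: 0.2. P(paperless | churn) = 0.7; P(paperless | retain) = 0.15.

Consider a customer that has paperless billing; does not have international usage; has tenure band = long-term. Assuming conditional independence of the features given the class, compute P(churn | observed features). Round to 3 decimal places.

churn: 0.1 × (1−0.2) × 0.6 × 0.7 = 0.0336
retain: 0.9 × (1−0.4) × 0.2 × 0.15 = 0.0162
P(churn | x) = 0.0336 / 0.0498 ≈ 0.675

0.675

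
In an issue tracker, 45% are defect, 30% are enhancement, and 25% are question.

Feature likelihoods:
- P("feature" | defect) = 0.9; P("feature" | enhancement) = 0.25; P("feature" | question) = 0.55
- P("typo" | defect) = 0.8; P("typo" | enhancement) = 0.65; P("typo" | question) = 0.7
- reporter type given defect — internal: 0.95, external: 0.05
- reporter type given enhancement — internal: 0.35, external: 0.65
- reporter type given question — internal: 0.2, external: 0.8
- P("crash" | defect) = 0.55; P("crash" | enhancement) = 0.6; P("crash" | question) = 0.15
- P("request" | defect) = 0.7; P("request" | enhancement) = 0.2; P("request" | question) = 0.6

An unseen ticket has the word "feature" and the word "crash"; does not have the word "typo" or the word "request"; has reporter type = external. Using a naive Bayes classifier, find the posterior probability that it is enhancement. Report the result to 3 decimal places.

0.756

defect: 0.45 × 0.9 × (1−0.8) × 0.05 × 0.55 × (1−0.7) = 0.00066825
enhancement: 0.3 × 0.25 × (1−0.65) × 0.65 × 0.6 × (1−0.2) = 0.00819
question: 0.25 × 0.55 × (1−0.7) × 0.8 × 0.15 × (1−0.6) = 0.00198
P(enhancement | x) = 0.00819 / 0.01083825 ≈ 0.756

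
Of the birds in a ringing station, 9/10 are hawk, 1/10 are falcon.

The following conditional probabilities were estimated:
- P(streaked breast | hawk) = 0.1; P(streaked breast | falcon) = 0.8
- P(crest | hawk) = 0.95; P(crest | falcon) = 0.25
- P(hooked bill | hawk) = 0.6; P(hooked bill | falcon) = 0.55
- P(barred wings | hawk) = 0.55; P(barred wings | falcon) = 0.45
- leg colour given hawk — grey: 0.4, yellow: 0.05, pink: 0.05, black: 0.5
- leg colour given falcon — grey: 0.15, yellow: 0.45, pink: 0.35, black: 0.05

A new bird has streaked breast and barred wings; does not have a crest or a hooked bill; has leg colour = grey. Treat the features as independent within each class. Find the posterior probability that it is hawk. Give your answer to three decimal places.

0.178

hawk: 0.9 × 0.1 × (1−0.95) × (1−0.6) × 0.55 × 0.4 = 0.000396
falcon: 0.1 × 0.8 × (1−0.25) × (1−0.55) × 0.45 × 0.15 = 0.0018225
P(hawk | x) = 0.000396 / 0.0022185 ≈ 0.178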